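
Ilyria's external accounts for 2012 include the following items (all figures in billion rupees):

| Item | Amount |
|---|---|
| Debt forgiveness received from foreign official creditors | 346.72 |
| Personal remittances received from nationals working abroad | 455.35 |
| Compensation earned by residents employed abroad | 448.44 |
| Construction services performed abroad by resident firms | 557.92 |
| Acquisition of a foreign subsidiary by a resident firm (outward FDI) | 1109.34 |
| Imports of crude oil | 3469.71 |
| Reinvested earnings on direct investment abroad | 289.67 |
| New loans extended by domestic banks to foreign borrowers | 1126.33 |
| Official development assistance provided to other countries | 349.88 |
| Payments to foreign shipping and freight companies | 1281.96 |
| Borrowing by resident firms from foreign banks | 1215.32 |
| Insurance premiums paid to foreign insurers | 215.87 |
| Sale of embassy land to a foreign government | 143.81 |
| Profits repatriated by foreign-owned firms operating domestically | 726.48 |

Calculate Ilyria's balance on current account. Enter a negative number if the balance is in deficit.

Goods: -3469.71
Services: 557.92 - 1281.96 - 215.87 = -939.91
Primary income: -726.48 + 448.44 + 289.67 = 11.63
Secondary income: -349.88 + 455.35 = 105.47
Current account = (-3469.71) + (-939.91) + 11.63 + 105.47 = -4292.52
(Excluded from the current account — capital account: debt forgiveness received from foreign official creditors 346.72, sale of embassy land to a foreign government 143.81; financial account: acquisition of a foreign subsidiary by a resident firm (outward FDI) 1109.34, new loans extended by domestic banks to foreign borrowers 1126.33, borrowing by resident firms from foreign banks 1215.32.)

-4292.52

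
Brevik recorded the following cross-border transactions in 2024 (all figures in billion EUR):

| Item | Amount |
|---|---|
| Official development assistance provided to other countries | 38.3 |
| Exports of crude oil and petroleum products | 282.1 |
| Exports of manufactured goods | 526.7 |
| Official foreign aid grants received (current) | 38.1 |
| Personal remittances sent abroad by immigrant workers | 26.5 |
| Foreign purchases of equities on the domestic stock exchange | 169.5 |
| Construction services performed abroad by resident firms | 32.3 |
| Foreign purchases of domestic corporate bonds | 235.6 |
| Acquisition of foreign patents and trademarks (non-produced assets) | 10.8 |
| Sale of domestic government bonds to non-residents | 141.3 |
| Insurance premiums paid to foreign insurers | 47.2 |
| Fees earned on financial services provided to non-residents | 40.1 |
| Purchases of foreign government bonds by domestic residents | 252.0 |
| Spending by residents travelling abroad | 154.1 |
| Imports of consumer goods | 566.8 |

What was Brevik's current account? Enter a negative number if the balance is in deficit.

86.4

Goods: 282.1 + 526.7 - 566.8 = 242.0
Services: -47.2 + 40.1 + 32.3 - 154.1 = -128.9
Secondary income: -26.5 + 38.1 - 38.3 = -26.7
Current account = 242.0 + (-128.9) + (-26.7) = 86.4
(Excluded from the current account — financial account: foreign purchases of equities on the domestic stock exchange 169.5, foreign purchases of domestic corporate bonds 235.6, sale of domestic government bonds to non-residents 141.3, purchases of foreign government bonds by domestic residents 252.0; capital account: acquisition of foreign patents and trademarks (non-produced assets) 10.8.)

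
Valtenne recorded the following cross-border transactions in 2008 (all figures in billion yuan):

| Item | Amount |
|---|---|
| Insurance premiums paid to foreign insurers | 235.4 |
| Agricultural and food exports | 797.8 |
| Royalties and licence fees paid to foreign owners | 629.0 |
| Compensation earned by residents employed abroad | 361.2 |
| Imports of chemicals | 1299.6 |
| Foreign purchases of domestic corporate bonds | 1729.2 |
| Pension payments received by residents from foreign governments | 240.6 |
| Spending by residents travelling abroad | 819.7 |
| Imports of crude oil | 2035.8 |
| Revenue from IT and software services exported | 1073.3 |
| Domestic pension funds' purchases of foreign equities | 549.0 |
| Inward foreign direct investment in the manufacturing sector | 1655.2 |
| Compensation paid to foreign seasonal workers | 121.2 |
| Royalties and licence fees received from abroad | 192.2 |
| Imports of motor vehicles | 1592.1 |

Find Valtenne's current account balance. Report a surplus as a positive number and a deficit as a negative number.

Goods: -1299.6 + 797.8 - 2035.8 - 1592.1 = -4129.7
Services: -819.7 - 629.0 + 1073.3 - 235.4 + 192.2 = -418.6
Primary income: -121.2 + 361.2 = 240.0
Secondary income: 240.6
Current account = (-4129.7) + (-418.6) + 240.0 + 240.6 = -4067.7
(Excluded from the current account — financial account: foreign purchases of domestic corporate bonds 1729.2, domestic pension funds' purchases of foreign equities 549.0, inward foreign direct investment in the manufacturing sector 1655.2.)

-4067.7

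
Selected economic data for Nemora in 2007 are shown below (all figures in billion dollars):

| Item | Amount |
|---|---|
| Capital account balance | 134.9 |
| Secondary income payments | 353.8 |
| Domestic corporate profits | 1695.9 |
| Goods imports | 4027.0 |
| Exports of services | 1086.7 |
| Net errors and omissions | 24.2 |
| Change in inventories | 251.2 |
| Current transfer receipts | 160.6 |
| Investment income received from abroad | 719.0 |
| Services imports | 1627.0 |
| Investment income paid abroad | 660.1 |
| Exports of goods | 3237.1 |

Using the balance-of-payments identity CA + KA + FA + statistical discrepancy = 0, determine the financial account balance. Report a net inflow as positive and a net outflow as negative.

Goods balance = 3237.1 - 4027.0 = -789.9
Services balance = 1086.7 - 1627.0 = -540.3
Trade balance (goods + services) = -789.9 + (-540.3) = -1330.2
Net primary income = 719.0 - 660.1 = 58.9
Net secondary income = 160.6 - 353.8 = -193.2
Current account = -1330.2 + 58.9 + (-193.2) = -1464.5
Financial account = -(-1464.5 + 134.9 + 24.2) = 1305.4

1305.4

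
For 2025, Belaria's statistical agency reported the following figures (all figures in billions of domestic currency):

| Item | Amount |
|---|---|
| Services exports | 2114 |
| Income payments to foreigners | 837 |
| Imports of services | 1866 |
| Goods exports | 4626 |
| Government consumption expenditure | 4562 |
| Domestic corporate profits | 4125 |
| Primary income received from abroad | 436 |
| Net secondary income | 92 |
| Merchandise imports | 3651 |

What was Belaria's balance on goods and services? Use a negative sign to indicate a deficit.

Goods balance = 4626 - 3651 = 975
Services balance = 2114 - 1866 = 248
Trade balance (goods + services) = 975 + 248 = 1223

1223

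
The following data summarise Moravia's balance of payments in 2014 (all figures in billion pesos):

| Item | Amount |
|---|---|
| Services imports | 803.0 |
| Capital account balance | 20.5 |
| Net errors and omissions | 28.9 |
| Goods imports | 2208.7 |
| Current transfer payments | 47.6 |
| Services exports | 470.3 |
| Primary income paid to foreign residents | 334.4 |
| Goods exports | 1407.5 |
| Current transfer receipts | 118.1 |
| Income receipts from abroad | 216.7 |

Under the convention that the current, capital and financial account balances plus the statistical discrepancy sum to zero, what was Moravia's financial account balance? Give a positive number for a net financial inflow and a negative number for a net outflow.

Goods balance = 1407.5 - 2208.7 = -801.2
Services balance = 470.3 - 803.0 = -332.7
Trade balance (goods + services) = -801.2 + (-332.7) = -1133.9
Net primary income = 216.7 - 334.4 = -117.7
Net secondary income = 118.1 - 47.6 = 70.5
Current account = -1133.9 + (-117.7) + 70.5 = -1181.1
Financial account = -(-1181.1 + 20.5 + 28.9) = 1131.7

1131.7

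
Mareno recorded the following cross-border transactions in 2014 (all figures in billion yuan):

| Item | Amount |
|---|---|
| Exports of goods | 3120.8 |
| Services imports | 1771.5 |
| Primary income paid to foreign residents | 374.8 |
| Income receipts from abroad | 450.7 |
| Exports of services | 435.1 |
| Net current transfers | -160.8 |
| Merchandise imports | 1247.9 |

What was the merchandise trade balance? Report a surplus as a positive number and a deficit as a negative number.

Goods balance = 3120.8 - 1247.9 = 1872.9

1872.9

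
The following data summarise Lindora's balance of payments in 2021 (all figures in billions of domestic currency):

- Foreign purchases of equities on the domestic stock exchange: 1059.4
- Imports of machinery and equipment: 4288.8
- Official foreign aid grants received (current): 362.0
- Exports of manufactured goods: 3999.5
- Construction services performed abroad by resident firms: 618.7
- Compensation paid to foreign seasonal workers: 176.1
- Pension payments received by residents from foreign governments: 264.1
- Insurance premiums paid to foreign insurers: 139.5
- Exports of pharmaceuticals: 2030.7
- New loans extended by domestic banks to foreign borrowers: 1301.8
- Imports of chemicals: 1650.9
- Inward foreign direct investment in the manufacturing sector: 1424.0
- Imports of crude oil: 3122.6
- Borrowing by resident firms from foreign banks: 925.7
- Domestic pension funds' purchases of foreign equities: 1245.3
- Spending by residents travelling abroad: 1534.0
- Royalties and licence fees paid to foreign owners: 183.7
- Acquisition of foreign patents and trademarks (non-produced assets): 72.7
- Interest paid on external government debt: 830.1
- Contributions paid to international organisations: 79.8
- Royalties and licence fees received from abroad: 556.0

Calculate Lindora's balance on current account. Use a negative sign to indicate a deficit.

-4174.5

Goods: 2030.7 - 1650.9 - 3122.6 - 4288.8 + 3999.5 = -3032.1
Services: -139.5 + 556.0 - 183.7 - 1534.0 + 618.7 = -682.5
Primary income: -176.1 - 830.1 = -1006.2
Secondary income: 264.1 - 79.8 + 362.0 = 546.3
Current account = (-3032.1) + (-682.5) + (-1006.2) + 546.3 = -4174.5
(Excluded from the current account — financial account: foreign purchases of equities on the domestic stock exchange 1059.4, new loans extended by domestic banks to foreign borrowers 1301.8, inward foreign direct investment in the manufacturing sector 1424.0, borrowing by resident firms from foreign banks 925.7, domestic pension funds' purchases of foreign equities 1245.3; capital account: acquisition of foreign patents and trademarks (non-produced assets) 72.7.)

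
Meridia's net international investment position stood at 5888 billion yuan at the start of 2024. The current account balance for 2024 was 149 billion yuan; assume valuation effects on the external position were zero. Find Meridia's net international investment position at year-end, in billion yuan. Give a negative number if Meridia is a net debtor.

With no valuation effects, change in NIIP = current account = 149
End-of-year NIIP = 5888 + 149 = 6037

6037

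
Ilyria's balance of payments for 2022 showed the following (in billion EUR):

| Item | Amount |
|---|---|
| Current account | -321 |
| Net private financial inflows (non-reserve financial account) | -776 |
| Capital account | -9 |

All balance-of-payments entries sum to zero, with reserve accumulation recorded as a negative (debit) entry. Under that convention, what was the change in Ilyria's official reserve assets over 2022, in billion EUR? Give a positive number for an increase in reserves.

Official reserve transactions balance = -((-321) + (-9) + (-776)) = 1106
An accumulation of reserves is recorded as a debit (negative entry), so the change in the stock of reserves is the negative of that balance.
Change in official reserves = -(1106) = -1106

-1106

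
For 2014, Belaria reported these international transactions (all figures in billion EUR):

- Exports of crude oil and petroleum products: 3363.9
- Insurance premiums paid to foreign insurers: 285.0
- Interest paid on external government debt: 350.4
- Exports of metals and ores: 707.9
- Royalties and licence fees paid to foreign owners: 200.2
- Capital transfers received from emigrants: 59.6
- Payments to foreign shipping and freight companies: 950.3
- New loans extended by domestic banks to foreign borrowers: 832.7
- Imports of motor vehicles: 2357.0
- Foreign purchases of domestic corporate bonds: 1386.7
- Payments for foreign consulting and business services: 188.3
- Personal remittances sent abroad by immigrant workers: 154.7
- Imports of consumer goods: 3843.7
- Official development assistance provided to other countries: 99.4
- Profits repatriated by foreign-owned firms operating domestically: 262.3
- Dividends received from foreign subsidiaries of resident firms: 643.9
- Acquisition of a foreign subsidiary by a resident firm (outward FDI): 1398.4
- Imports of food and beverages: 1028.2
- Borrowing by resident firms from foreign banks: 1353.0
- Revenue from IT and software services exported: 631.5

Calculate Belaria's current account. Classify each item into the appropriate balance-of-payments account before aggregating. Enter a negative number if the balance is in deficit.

Goods: 707.9 - 1028.2 - 2357.0 + 3363.9 - 3843.7 = -3157.1
Services: -285.0 - 950.3 - 200.2 - 188.3 + 631.5 = -992.3
Primary income: 643.9 - 262.3 - 350.4 = 31.2
Secondary income: -99.4 - 154.7 = -254.1
Current account = (-3157.1) + (-992.3) + 31.2 + (-254.1) = -4372.3
(Excluded from the current account — capital account: capital transfers received from emigrants 59.6; financial account: new loans extended by domestic banks to foreign borrowers 832.7, foreign purchases of domestic corporate bonds 1386.7, acquisition of a foreign subsidiary by a resident firm (outward FDI) 1398.4, borrowing by resident firms from foreign banks 1353.0.)

-4372.3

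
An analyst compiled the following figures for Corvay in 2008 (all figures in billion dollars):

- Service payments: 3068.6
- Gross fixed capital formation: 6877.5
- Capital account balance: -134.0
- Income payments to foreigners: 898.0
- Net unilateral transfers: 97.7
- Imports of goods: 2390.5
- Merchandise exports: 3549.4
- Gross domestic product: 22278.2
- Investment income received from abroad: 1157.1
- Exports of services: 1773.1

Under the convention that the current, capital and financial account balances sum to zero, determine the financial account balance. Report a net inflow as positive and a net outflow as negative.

-86.2

Goods balance = 3549.4 - 2390.5 = 1158.9
Services balance = 1773.1 - 3068.6 = -1295.5
Trade balance (goods + services) = 1158.9 + (-1295.5) = -136.6
Net primary income = 1157.1 - 898.0 = 259.1
Net secondary income = 97.7
Current account = -136.6 + 259.1 + 97.7 = 220.2
Financial account = -(220.2 + (-134.0)) = -86.2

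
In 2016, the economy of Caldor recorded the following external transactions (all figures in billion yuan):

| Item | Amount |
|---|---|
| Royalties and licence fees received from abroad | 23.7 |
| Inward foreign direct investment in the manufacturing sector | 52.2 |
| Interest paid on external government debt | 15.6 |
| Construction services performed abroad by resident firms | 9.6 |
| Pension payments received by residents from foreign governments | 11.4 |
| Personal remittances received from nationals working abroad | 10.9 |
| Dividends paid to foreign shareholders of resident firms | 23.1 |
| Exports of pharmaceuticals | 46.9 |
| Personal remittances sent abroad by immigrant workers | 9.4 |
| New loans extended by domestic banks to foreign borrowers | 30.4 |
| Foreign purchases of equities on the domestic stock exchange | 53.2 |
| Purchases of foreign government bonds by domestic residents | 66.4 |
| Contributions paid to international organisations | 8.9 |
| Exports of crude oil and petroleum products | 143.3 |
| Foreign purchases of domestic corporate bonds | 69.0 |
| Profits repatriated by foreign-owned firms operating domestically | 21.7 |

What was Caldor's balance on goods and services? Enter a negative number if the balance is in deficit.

223.5

Goods: 143.3 + 46.9 = 190.2
Services: 9.6 + 23.7 = 33.3
Trade balance = 190.2 + 33.3 = 223.5
(Excluded from the trade balance — financial account: inward foreign direct investment in the manufacturing sector 52.2, new loans extended by domestic banks to foreign borrowers 30.4, foreign purchases of equities on the domestic stock exchange 53.2, purchases of foreign government bonds by domestic residents 66.4, foreign purchases of domestic corporate bonds 69.0; primary income: interest paid on external government debt 15.6, dividends paid to foreign shareholders of resident firms 23.1, profits repatriated by foreign-owned firms operating domestically 21.7; secondary income: pension payments received by residents from foreign governments 11.4, personal remittances received from nationals working abroad 10.9, personal remittances sent abroad by immigrant workers 9.4, contributions paid to international organisations 8.9.)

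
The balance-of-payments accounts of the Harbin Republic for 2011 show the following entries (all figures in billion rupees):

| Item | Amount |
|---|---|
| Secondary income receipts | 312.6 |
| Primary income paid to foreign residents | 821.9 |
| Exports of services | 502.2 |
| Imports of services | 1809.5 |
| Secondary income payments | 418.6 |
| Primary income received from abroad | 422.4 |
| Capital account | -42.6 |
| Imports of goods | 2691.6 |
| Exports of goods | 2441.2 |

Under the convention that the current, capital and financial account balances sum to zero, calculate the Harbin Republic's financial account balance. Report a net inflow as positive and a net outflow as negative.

2105.8

Goods balance = 2441.2 - 2691.6 = -250.4
Services balance = 502.2 - 1809.5 = -1307.3
Trade balance (goods + services) = -250.4 + (-1307.3) = -1557.7
Net primary income = 422.4 - 821.9 = -399.5
Net secondary income = 312.6 - 418.6 = -106.0
Current account = -1557.7 + (-399.5) + (-106.0) = -2063.2
Financial account = -(-2063.2 + (-42.6)) = 2105.8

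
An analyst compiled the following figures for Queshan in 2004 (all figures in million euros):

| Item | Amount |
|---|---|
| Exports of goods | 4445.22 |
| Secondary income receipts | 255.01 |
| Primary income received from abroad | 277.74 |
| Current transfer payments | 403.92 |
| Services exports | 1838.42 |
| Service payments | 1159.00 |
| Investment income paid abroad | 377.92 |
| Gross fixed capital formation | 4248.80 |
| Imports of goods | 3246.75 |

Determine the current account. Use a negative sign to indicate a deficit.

Goods balance = 4445.22 - 3246.75 = 1198.47
Services balance = 1838.42 - 1159.00 = 679.42
Trade balance (goods + services) = 1198.47 + 679.42 = 1877.89
Net primary income = 277.74 - 377.92 = -100.18
Net secondary income = 255.01 - 403.92 = -148.91
Current account = 1877.89 + (-100.18) + (-148.91) = 1628.80

1628.80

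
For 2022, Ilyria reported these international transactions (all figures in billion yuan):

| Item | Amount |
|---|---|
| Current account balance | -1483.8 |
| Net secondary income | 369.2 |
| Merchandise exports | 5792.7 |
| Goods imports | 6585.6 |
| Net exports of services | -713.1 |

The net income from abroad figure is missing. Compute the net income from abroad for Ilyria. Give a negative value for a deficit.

-347.0

Current account = goods balance + services balance + net primary income + net secondary income
Sum of the known components = -1136.8
Net income from abroad = CA - (known components) = -1483.8 - (-1136.8) = -347.0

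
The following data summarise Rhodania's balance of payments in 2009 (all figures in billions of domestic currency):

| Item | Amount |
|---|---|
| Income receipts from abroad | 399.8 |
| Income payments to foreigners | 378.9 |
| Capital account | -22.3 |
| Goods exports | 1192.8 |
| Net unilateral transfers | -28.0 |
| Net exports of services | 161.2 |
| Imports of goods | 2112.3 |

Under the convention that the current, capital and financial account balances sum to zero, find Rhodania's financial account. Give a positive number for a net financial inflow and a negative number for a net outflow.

Goods balance = 1192.8 - 2112.3 = -919.5
Services balance = 161.2
Trade balance (goods + services) = -919.5 + 161.2 = -758.3
Net primary income = 399.8 - 378.9 = 20.9
Net secondary income = -28.0
Current account = -758.3 + 20.9 + (-28.0) = -765.4
Financial account = -(-765.4 + (-22.3)) = 787.7

787.7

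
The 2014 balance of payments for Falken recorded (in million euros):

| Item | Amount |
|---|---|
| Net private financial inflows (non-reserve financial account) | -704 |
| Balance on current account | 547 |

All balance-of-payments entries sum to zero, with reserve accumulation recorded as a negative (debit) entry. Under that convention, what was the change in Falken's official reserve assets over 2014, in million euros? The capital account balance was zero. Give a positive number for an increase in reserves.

Official reserve transactions balance = -(547 + (-704)) = 157
An accumulation of reserves is recorded as a debit (negative entry), so the change in the stock of reserves is the negative of that balance.
Change in official reserves = -(157) = -157

-157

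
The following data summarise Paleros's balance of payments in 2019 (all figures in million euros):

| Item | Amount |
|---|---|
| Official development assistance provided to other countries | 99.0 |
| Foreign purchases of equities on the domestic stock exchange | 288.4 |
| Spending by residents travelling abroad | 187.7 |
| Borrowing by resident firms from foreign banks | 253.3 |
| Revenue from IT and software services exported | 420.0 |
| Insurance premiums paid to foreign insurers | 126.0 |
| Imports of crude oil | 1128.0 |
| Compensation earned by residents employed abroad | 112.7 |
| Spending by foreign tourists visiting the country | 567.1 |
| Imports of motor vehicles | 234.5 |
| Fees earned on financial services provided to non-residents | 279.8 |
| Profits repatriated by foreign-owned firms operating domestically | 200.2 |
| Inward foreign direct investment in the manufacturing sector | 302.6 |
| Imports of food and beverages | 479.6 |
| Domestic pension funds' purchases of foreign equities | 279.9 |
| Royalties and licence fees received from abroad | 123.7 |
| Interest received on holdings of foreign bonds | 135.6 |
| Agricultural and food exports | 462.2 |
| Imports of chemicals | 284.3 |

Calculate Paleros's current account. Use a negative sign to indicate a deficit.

-638.2

Goods: 462.2 - 1128.0 - 234.5 - 479.6 - 284.3 = -1664.2
Services: 420.0 - 126.0 + 279.8 - 187.7 + 567.1 + 123.7 = 1076.9
Primary income: -200.2 + 112.7 + 135.6 = 48.1
Secondary income: -99.0
Current account = (-1664.2) + 1076.9 + 48.1 + (-99.0) = -638.2
(Excluded from the current account — financial account: foreign purchases of equities on the domestic stock exchange 288.4, borrowing by resident firms from foreign banks 253.3, inward foreign direct investment in the manufacturing sector 302.6, domestic pension funds' purchases of foreign equities 279.9.)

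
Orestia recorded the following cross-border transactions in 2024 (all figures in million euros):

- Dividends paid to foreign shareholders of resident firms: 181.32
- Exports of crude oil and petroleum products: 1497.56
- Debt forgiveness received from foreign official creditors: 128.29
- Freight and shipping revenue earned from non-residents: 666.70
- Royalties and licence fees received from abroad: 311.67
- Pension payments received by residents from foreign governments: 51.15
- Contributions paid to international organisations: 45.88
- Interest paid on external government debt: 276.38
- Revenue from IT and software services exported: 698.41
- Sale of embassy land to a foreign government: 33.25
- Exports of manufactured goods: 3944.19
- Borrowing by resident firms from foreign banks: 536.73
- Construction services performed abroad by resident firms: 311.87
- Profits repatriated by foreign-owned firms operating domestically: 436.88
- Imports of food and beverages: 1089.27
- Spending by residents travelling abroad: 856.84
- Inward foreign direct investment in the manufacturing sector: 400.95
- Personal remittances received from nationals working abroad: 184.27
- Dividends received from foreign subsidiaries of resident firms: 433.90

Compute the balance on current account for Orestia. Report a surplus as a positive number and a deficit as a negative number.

5213.15

Goods: 1497.56 - 1089.27 + 3944.19 = 4352.48
Services: 311.87 + 311.67 + 698.41 - 856.84 + 666.70 = 1131.81
Primary income: -276.38 + 433.90 - 436.88 - 181.32 = -460.68
Secondary income: 184.27 - 45.88 + 51.15 = 189.54
Current account = 4352.48 + 1131.81 + (-460.68) + 189.54 = 5213.15
(Excluded from the current account — capital account: debt forgiveness received from foreign official creditors 128.29, sale of embassy land to a foreign government 33.25; financial account: borrowing by resident firms from foreign banks 536.73, inward foreign direct investment in the manufacturing sector 400.95.)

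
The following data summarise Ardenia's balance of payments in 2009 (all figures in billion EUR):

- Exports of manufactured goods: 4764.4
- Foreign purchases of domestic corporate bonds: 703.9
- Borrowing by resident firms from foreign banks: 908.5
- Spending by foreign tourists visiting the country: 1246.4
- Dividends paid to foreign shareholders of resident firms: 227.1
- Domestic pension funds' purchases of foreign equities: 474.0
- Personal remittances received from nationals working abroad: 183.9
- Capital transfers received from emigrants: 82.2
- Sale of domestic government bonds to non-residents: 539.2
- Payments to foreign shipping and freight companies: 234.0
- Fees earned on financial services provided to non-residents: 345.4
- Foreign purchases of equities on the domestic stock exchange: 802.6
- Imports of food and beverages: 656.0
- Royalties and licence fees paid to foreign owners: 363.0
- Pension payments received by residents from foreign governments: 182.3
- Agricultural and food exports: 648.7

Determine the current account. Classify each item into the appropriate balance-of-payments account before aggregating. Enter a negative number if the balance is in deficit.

5891.0

Goods: 4764.4 - 656.0 + 648.7 = 4757.1
Services: 1246.4 - 363.0 - 234.0 + 345.4 = 994.8
Primary income: -227.1
Secondary income: 182.3 + 183.9 = 366.2
Current account = 4757.1 + 994.8 + (-227.1) + 366.2 = 5891.0
(Excluded from the current account — financial account: foreign purchases of domestic corporate bonds 703.9, borrowing by resident firms from foreign banks 908.5, domestic pension funds' purchases of foreign equities 474.0, sale of domestic government bonds to non-residents 539.2, foreign purchases of equities on the domestic stock exchange 802.6; capital account: capital transfers received from emigrants 82.2.)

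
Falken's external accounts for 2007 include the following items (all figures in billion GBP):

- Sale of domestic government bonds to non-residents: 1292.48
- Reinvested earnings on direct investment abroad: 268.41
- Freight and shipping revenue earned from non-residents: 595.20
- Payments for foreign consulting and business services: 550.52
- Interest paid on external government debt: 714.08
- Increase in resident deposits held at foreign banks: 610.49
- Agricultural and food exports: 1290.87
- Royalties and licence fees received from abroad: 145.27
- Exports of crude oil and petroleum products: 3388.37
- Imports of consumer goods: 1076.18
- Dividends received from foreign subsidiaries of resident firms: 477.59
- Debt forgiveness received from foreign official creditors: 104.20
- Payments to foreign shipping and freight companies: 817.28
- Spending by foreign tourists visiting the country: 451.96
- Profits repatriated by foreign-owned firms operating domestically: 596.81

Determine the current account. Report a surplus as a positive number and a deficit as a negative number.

Goods: 1290.87 + 3388.37 - 1076.18 = 3603.06
Services: -817.28 + 595.20 + 451.96 + 145.27 - 550.52 = -175.37
Primary income: -596.81 + 477.59 - 714.08 + 268.41 = -564.89
Current account = 3603.06 + (-175.37) + (-564.89) = 2862.80
(Excluded from the current account — financial account: sale of domestic government bonds to non-residents 1292.48, increase in resident deposits held at foreign banks 610.49; capital account: debt forgiveness received from foreign official creditors 104.20.)

2862.80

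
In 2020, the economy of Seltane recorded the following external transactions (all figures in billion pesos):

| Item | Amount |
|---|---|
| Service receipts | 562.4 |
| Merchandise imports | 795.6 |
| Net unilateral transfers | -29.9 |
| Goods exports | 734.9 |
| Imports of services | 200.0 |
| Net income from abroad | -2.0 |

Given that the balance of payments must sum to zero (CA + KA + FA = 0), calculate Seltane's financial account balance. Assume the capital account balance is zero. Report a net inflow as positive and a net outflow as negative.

Goods balance = 734.9 - 795.6 = -60.7
Services balance = 562.4 - 200.0 = 362.4
Trade balance (goods + services) = -60.7 + 362.4 = 301.7
Net primary income = -2.0
Net secondary income = -29.9
Current account = 301.7 + (-2.0) + (-29.9) = 269.8
Financial account = -(269.8) = -269.8

-269.8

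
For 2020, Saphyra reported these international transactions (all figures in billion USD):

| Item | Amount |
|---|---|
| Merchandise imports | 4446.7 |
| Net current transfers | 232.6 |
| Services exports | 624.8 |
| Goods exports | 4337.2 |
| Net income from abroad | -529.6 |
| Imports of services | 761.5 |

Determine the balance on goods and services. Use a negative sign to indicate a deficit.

-246.2

Goods balance = 4337.2 - 4446.7 = -109.5
Services balance = 624.8 - 761.5 = -136.7
Trade balance (goods + services) = -109.5 + (-136.7) = -246.2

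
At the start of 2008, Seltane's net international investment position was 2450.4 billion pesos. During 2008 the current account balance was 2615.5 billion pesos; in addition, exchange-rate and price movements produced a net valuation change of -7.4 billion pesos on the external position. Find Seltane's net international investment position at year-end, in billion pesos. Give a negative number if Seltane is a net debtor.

Change in NIIP = current account + net valuation change = 2615.5 + (-7.4) = 2608.1
End-of-year NIIP = 2450.4 + 2608.1 = 5058.5

5058.5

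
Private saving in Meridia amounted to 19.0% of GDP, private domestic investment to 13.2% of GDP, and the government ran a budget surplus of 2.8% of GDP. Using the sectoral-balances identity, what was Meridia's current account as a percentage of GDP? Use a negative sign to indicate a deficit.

By the sectoral-balances identity, CA = (S_private - I) + (T - G).
Private balance = 19.0 - 13.2 = 5.8
Government balance (T - G) = 2.8
CA = 5.8 + 2.8 = 8.6

8.6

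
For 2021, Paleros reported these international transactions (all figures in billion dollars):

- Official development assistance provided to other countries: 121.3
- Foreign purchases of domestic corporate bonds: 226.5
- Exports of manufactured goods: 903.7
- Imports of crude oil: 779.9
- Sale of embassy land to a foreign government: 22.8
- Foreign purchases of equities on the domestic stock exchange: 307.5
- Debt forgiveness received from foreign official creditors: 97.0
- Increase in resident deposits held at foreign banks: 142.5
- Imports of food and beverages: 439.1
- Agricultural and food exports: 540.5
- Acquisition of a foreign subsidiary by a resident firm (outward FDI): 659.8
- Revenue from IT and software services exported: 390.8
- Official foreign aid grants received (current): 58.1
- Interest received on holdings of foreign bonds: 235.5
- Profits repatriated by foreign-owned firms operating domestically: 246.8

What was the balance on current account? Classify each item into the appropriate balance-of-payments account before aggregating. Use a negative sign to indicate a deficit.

541.5

Goods: -439.1 + 540.5 - 779.9 + 903.7 = 225.2
Services: 390.8
Primary income: 235.5 - 246.8 = -11.3
Secondary income: 58.1 - 121.3 = -63.2
Current account = 225.2 + 390.8 + (-11.3) + (-63.2) = 541.5
(Excluded from the current account — financial account: foreign purchases of domestic corporate bonds 226.5, foreign purchases of equities on the domestic stock exchange 307.5, increase in resident deposits held at foreign banks 142.5, acquisition of a foreign subsidiary by a resident firm (outward FDI) 659.8; capital account: sale of embassy land to a foreign government 22.8, debt forgiveness received from foreign official creditors 97.0.)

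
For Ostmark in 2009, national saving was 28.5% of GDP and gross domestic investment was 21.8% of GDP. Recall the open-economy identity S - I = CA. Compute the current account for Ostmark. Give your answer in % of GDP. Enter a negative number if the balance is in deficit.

CA = S - I = 28.5 - 21.8 = 6.7

6.7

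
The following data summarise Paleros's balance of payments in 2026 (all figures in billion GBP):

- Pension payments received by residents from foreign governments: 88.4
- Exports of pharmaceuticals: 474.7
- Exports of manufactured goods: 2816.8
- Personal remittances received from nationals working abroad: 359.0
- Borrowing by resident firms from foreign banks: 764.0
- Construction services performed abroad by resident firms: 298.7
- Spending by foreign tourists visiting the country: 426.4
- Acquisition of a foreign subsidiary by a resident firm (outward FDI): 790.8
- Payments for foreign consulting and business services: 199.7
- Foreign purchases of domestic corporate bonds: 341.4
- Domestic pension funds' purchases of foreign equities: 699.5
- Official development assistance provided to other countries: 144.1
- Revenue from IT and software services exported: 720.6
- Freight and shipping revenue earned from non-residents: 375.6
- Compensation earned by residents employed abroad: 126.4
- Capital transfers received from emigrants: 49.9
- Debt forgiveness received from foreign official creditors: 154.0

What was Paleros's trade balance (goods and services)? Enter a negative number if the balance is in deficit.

4913.1

Goods: 474.7 + 2816.8 = 3291.5
Services: 426.4 + 720.6 - 199.7 + 375.6 + 298.7 = 1621.6
Trade balance = 3291.5 + 1621.6 = 4913.1
(Excluded from the trade balance — secondary income: pension payments received by residents from foreign governments 88.4, personal remittances received from nationals working abroad 359.0, official development assistance provided to other countries 144.1; financial account: borrowing by resident firms from foreign banks 764.0, acquisition of a foreign subsidiary by a resident firm (outward FDI) 790.8, foreign purchases of domestic corporate bonds 341.4, domestic pension funds' purchases of foreign equities 699.5; primary income: compensation earned by residents employed abroad 126.4; capital account: capital transfers received from emigrants 49.9, debt forgiveness received from foreign official creditors 154.0.)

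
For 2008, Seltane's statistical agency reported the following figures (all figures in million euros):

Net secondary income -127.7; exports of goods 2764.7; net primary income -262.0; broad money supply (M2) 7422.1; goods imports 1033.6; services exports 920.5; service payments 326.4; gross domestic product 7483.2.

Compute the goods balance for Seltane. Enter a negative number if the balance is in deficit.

1731.1

Goods balance = 2764.7 - 1033.6 = 1731.1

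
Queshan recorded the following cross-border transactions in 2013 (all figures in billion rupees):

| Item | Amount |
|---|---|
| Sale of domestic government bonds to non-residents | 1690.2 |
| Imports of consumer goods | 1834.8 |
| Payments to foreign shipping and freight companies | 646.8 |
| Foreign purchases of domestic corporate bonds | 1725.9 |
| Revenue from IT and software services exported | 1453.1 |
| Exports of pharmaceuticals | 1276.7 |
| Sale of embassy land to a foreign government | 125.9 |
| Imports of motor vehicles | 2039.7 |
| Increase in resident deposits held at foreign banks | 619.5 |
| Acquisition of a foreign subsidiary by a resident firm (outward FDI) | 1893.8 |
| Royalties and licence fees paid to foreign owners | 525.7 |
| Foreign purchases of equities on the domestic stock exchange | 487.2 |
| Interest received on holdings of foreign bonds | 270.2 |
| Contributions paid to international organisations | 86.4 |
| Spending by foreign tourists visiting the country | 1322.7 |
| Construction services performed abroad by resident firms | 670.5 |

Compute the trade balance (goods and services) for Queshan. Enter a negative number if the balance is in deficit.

-324.0

Goods: -1834.8 + 1276.7 - 2039.7 = -2597.8
Services: -525.7 + 1453.1 - 646.8 + 1322.7 + 670.5 = 2273.8
Trade balance = -2597.8 + 2273.8 = -324.0
(Excluded from the trade balance — financial account: sale of domestic government bonds to non-residents 1690.2, foreign purchases of domestic corporate bonds 1725.9, increase in resident deposits held at foreign banks 619.5, acquisition of a foreign subsidiary by a resident firm (outward FDI) 1893.8, foreign purchases of equities on the domestic stock exchange 487.2; capital account: sale of embassy land to a foreign government 125.9; primary income: interest received on holdings of foreign bonds 270.2; secondary income: contributions paid to international organisations 86.4.)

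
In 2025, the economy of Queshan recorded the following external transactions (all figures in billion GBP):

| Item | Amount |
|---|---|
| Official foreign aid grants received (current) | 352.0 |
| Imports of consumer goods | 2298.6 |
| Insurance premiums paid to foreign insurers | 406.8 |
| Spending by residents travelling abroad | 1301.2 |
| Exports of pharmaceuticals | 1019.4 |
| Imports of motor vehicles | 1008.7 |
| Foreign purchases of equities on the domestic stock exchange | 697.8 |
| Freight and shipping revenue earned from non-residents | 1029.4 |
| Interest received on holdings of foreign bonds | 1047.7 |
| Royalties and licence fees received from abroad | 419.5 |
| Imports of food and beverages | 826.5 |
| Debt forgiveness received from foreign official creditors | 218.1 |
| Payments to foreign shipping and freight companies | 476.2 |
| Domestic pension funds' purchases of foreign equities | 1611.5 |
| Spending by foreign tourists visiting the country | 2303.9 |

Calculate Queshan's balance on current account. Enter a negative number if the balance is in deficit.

Goods: -826.5 - 1008.7 - 2298.6 + 1019.4 = -3114.4
Services: 1029.4 - 406.8 - 476.2 + 2303.9 + 419.5 - 1301.2 = 1568.6
Primary income: 1047.7
Secondary income: 352.0
Current account = (-3114.4) + 1568.6 + 1047.7 + 352.0 = -146.1
(Excluded from the current account — financial account: foreign purchases of equities on the domestic stock exchange 697.8, domestic pension funds' purchases of foreign equities 1611.5; capital account: debt forgiveness received from foreign official creditors 218.1.)

-146.1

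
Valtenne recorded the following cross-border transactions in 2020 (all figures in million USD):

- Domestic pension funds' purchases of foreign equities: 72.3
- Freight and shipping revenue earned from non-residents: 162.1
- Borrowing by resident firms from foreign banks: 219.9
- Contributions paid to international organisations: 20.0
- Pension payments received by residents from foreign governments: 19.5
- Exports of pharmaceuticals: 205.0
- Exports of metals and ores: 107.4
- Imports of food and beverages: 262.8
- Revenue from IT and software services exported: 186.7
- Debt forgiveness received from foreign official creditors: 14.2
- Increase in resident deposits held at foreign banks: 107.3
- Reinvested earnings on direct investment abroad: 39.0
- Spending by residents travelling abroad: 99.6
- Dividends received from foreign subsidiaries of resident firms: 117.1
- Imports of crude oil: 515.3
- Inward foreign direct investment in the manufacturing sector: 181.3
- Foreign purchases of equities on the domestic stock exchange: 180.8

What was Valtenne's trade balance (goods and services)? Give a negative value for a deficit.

-216.5

Goods: -262.8 - 515.3 + 107.4 + 205.0 = -465.7
Services: 162.1 - 99.6 + 186.7 = 249.2
Trade balance = -465.7 + 249.2 = -216.5
(Excluded from the trade balance — financial account: domestic pension funds' purchases of foreign equities 72.3, borrowing by resident firms from foreign banks 219.9, increase in resident deposits held at foreign banks 107.3, inward foreign direct investment in the manufacturing sector 181.3, foreign purchases of equities on the domestic stock exchange 180.8; secondary income: contributions paid to international organisations 20.0, pension payments received by residents from foreign governments 19.5; capital account: debt forgiveness received from foreign official creditors 14.2; primary income: reinvested earnings on direct investment abroad 39.0, dividends received from foreign subsidiaries of resident firms 117.1.)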